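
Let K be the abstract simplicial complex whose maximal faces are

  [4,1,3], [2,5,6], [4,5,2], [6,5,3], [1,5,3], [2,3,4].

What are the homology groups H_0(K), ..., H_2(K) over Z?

We work with the vertex ordering 1 < 2 < 3 < 4 < 5 < 6. The simplices of K, each written with vertices in increasing order, are:

  0-simplices (6): [1], [2], [3], [4], [5], [6]
  1-simplices (12): [1,3], [1,4], [1,5], [2,3], [2,4], [2,5], [2,6], [3,4], [3,5], [3,6], [4,5], [5,6]
  2-simplices (6): [1,3,4], [1,3,5], [2,3,4], [2,4,5], [2,5,6], [3,5,6]

giving chain groups C_0 ≅ Z^6, C_1 ≅ Z^12, C_2 ≅ Z^6.

The boundary map ∂_1: C_1 → C_0 is given by ∂[p,q] = [q] − [p].
The 6×12 boundary matrix has rank 5 and Smith normal form diag(1,1,1,1,1).

The boundary map ∂_2: C_2 → C_1 sends each 2-simplex [p,q,r] to [q,r] − [p,r] + [p,q]. For instance
  ∂[1,3,4] = [3,4] − [1,4] + [1,3],
  ∂[1,3,5] = [3,5] − [1,5] + [1,3].
As a 12×6 matrix over Z this has rank 6, with invariant factors (1,1,1,1,1,1).

From H_k ≅ ker(∂_k) / im(∂_{k+1}) we obtain:

  H_0: rank C_0 − rank ∂_1 = 6 − 5 = 1, and the invariant factors of ∂_1 are all 1, so H_0 ≅ Z.
  H_1: rank ker ∂_1 − rank ∂_2 = (12 − 5) − 6 = 1, and the invariant factors of ∂_2 are all 1, so H_1 ≅ Z.
  H_2: rank ker ∂_2 − rank ∂_3 = (6 − 6) − 0 = 0, and there is no ∂_3, so H_2 ≅ 0.

As a check, the Euler characteristic is 6 − 12 + 6 = 0, which agrees with 1 − 1 + 0 = 0.

H_0 = Z,  H_1 = Z,  H_2 = 0.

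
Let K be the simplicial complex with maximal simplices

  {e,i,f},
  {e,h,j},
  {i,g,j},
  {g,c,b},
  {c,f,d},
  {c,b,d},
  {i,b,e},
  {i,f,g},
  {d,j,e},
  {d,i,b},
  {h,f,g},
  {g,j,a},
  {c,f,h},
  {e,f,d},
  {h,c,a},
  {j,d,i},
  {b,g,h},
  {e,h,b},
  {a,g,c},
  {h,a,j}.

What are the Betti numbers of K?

b_0 = 1, b_1 = 1, b_2 = 0.

We work with the vertex ordering a < b < c < d < e < f < g < h < i < j. The simplices of K, each written with vertices in increasing order, are:

  0-simplices (10): a, b, c, d, e, f, g, h, i, j
  1-simplices (30): ac, ag, ah, aj, bc, bd, be, bg, bh, bi, cd, cf, cg, ch, de, df, di, dj, ef, eh, ei, ej, fg, fh, fi, gh, gi, gj, hj, ij
  2-simplices (20): acg, ach, agj, ahj, bcd, bcg, bdi, beh, bei, bgh, cdf, cfh, def, dej, dij, efi, ehj, fgh, fgi, gij

so the chain groups are C_0 ≅ Z^10, C_1 ≅ Z^30, C_2 ≅ Z^20.

Boundary ∂_1: C_1 → C_0 maps an edge to its endpoints' difference, ∂[p,q] = q − p. For instance
  ∂dj = j − d.
As a 10×30 matrix over Z this has rank 9, with invariant factors (1,1,1,1,1,1,1,1,1).

∂_2: C_2 → C_1 maps a triangle to the signed sum of its edges. For instance
  ∂bdi = di − bi + bd,
  ∂ach = ch − ah + ac.
The 30×20 boundary matrix has rank 20 and Smith normal form diag(1,1,1,1,1,1,1,1,1,1,1,1,1,1,1,1,1,1,1,2).

Reading off H_k = ker ∂_k / im ∂_{k+1}:

  H_0: rank C_0 − rank ∂_1 = 10 − 9 = 1, and the invariant factors of ∂_1 are all 1, so H_0 ≅ Z.
  H_1: rank ker ∂_1 − rank ∂_2 = (30 − 9) − 20 = 1, and ∂_2 has invariant factor 2 > 1, so H_1 ≅ Z × Z/2.
  H_2: rank ker ∂_2 − rank ∂_3 = (20 − 20) − 0 = 0, and there is no ∂_3, so H_2 ≅ 0.

As a check, the Euler characteristic is 10 − 30 + 20 = 0, which agrees with 1 − 1 + 0 = 0.

Hence the Betti numbers are b_0 = 1, b_1 = 1, b_2 = 0.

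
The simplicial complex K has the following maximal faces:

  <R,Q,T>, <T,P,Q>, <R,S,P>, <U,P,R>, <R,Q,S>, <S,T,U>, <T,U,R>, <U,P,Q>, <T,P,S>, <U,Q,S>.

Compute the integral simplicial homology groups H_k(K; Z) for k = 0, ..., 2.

H_0 ≅ Z,  H_1 ≅ Z/2Z,  H_2 = 0.

Take the total order P < Q < R < S < T < U on the vertex set. Then K (dimension 2) consists of the simplices:

  0-simplices (6): P, Q, R, S, T, U
  1-simplices (15): PQ, PR, PS, PT, PU, QR, QS, QT, QU, RS, RT, RU, ST, SU, TU
  2-simplices (10): PQT, PQU, PRS, PRU, PST, QRS, QRT, QSU, RTU, STU

giving chain groups C_0 ≅ Z^6, C_1 ≅ Z^15, C_2 ≅ Z^10.

Boundary ∂_1: C_1 → C_0 is given by ∂[p,q] = [q] − [p]. For instance
  ∂PR = R − P.
The resulting 6×15 matrix has rank 5, and its Smith normal form has invariant factors (1,1,1,1,1).

The boundary map ∂_2: C_2 → C_1 maps a triangle to the signed sum of its edges. For instance
  ∂PRS = RS − PS + PR,
  ∂QRS = RS − QS + QR.
The 15×10 boundary matrix has rank 10 and Smith normal form diag(1,1,1,1,1,1,1,1,1,2).

Reading off H_k = ker ∂_k / im ∂_{k+1}:

  H_0: rank C_0 − rank ∂_1 = 6 − 5 = 1, and the invariant factors of ∂_1 are all 1, so H_0 = Z.
  H_1: rank ker ∂_1 − rank ∂_2 = (15 − 5) − 10 = 0, and ∂_2 has invariant factor 2 > 1, so H_1 = Z/2Z.
  H_2: rank ker ∂_2 − rank ∂_3 = (10 − 10) − 0 = 0, and there is no ∂_3, so H_2 = 0.

(K is a triangulation of the real projective plane RP^2.)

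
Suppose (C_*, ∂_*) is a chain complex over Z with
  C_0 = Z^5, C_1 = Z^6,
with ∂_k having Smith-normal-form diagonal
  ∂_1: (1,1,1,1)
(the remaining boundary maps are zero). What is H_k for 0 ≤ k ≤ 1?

H_0 ≅ Z,  H_1 ≅ Z^2.

H_0: b_0 = 5 − 0 − 4 = 1; torsion from ∂_1 factors > 1: none. So H_0 ≅ Z.
H_1: b_1 = 6 − 4 − 0 = 2; torsion from ∂_2 factors > 1: none. So H_1 ≅ Z^2.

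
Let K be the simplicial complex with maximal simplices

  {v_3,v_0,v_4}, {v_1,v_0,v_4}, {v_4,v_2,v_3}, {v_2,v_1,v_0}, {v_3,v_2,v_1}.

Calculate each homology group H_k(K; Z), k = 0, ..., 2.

H_0 ≅ Z,  H_1 ≅ Z,  H_2 = 0.

Order the vertices as v_0 < v_1 < v_2 < v_3 < v_4. Listing each simplex with vertices in this order, K has dimension 2 with simplices:

  0-simplices (5): [v_0], [v_1], [v_2], [v_3], [v_4]
  1-simplices (10): [v_0,v_1], [v_0,v_2], [v_0,v_3], [v_0,v_4], [v_1,v_2], [v_1,v_3], [v_1,v_4], [v_2,v_3], [v_2,v_4], [v_3,v_4]
  2-simplices (5): [v_0,v_1,v_2], [v_0,v_1,v_4], [v_0,v_3,v_4], [v_1,v_2,v_3], [v_2,v_3,v_4]

Hence C_0 ≅ Z^5, C_1 ≅ Z^10, C_2 ≅ Z^5.

The boundary map ∂_1: C_1 → C_0 is given by ∂[p,q] = [q] − [p]. For instance
  ∂[v_1,v_3] = [v_3] − [v_1].
As a 5×10 matrix over Z this has rank 4, with invariant factors (1,1,1,1).

Boundary ∂_2: C_2 → C_1 sends each 2-simplex [p,q,r] to [q,r] − [p,r] + [p,q]. For instance
  ∂[v_0,v_3,v_4] = [v_3,v_4] − [v_0,v_4] + [v_0,v_3],
  ∂[v_2,v_3,v_4] = [v_3,v_4] − [v_2,v_4] + [v_2,v_3].
This gives a 10×5 integer matrix of rank 5; reducing to Smith normal form yields diagonal entries (1,1,1,1,1).

Reading off H_k = ker ∂_k / im ∂_{k+1}:

  H_0: rank C_0 − rank ∂_1 = 5 − 4 = 1, and the invariant factors of ∂_1 are all 1, so H_0 = Z.
  H_1: rank ker ∂_1 − rank ∂_2 = (10 − 4) − 5 = 1, and the invariant factors of ∂_2 are all 1, so H_1 = Z.
  H_2: rank ker ∂_2 − rank ∂_3 = (5 − 5) − 0 = 0, and there is no ∂_3, so H_2 = 0.

(K is a triangulation of the Möbius band.)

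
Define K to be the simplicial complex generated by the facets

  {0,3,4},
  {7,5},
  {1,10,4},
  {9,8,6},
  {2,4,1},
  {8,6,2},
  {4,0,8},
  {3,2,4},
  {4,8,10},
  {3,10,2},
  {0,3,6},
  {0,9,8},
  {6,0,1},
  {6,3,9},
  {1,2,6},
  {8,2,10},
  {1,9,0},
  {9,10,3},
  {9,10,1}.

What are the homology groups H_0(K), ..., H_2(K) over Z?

H_0 ≅ Z^2,  H_1 ≅ Z ⊕ Z_2,  H_2 = 0.

Fix the vertex order 0 < 1 < 2 < 3 < 4 < 5 < 6 < 7 < 8 < 9 < 10 and write every simplex with vertices in increasing order. Then dim K = 2 and the simplices of K are:

  0-simplices (11): [0], [1], [2], [3], [4], [5], [6], [7], [8], [9], [10]
  1-simplices (28): (28 of them)
  2-simplices (18): (18 of them)

Hence C_0 ≅ Z^11, C_1 ≅ Z^28, C_2 ≅ Z^18.

∂_1: C_1 → C_0 maps an edge to its endpoints' difference, ∂[p,q] = q − p.
The 11×28 boundary matrix has rank 9 and Smith normal form diag(1,1,1,1,1,1,1,1,1).

The boundary map ∂_2: C_2 → C_1 acts by ∂[p,q,r] = [q,r] − [p,r] + [p,q]. For instance
  ∂[3,6,9] = [6,9] − [3,9] + [3,6],
  ∂[2,8,10] = [8,10] − [2,10] + [2,8].
As a 28×18 matrix over Z this has rank 18, with invariant factors (1,1,1,1,1,1,1,1,1,1,1,1,1,1,1,1,1,2).

Reading off H_k = ker ∂_k / im ∂_{k+1}:

  H_0: rank C_0 − rank ∂_1 = 11 − 9 = 2, and the invariant factors of ∂_1 are all 1, so H_0 = Z^2.
  H_1: rank ker ∂_1 − rank ∂_2 = (28 − 9) − 18 = 1, and ∂_2 has invariant factor 2 > 1, so H_1 = Z ⊕ Z_2.
  H_2: rank ker ∂_2 − rank ∂_3 = (18 − 18) − 0 = 0, and there is no ∂_3, so H_2 = 0.

As a check, the Euler characteristic is 11 − 28 + 18 = 1, which agrees with 2 − 1 + 0 = 1.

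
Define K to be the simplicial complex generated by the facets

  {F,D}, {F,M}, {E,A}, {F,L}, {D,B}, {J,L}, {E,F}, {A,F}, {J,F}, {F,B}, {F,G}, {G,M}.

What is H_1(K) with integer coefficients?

K has 9 vertices, 12 edges.
rank ∂_1 = 8, rank ∂_2 = 0 ⇒ b_1 = 12 − 8 − 0 = 4. So H_1 = Z^4.

H_1 ≅ Z^4.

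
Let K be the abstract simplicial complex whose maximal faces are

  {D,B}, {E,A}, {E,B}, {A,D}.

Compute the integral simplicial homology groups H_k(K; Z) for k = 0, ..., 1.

Order the vertices as A < B < D < E. Listing each simplex with vertices in this order, K has dimension 1 with simplices:

  0-simplices (4): A, B, D, E
  1-simplices (4): AD, AE, BD, BE

giving chain groups C_0 ≅ Z^4, C_1 ≅ Z^4.

∂_1: C_1 → C_0 sends each edge [p,q] (with p < q) to q − p. For instance
  ∂BD = D − B.
As a 4×4 matrix over Z this has rank 3, with invariant factors (1,1,1).

Computing H_k = (kernel of ∂_k) / (image of ∂_{k+1}):

  H_0: rank C_0 − rank ∂_1 = 4 − 3 = 1, and the invariant factors of ∂_1 are all 1, so H_0 = Z.
  H_1: rank ker ∂_1 − rank ∂_2 = (4 − 3) − 0 = 1, and there is no ∂_2, so H_1 = Z.

As a check, the Euler characteristic is 4 − 4 = 0, which agrees with 1 − 1 = 0.

H_0 ≅ Z,  H_1 ≅ Z.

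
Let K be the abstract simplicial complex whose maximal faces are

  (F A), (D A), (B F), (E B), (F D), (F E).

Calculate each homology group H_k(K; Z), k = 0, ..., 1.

H_0 ≅ Z,  H_1 ≅ Z^2.

Take the total order A < B < D < E < F on the vertex set. Then K (dimension 1) consists of the simplices:

  0-simplices (5): A, B, D, E, F
  1-simplices (6): AD, AF, BE, BF, DF, EF

Hence C_0 ≅ Z^5, C_1 ≅ Z^6.

∂_1: C_1 → C_0 maps an edge to its endpoints' difference, ∂[p,q] = q − p. For instance
  ∂BF = F − B.
The resulting 5×6 matrix has rank 4, and its Smith normal form has invariant factors (1,1,1,1).

Now H_k = ker ∂_k / im ∂_{k+1}, so:

  H_0: rank C_0 − rank ∂_1 = 5 − 4 = 1, and the invariant factors of ∂_1 are all 1, so H_0 ≅ Z.
  H_1: rank ker ∂_1 − rank ∂_2 = (6 − 4) − 0 = 2, and there is no ∂_2, so H_1 ≅ Z^2.

(K is a triangulation of a wedge of 2 circles.)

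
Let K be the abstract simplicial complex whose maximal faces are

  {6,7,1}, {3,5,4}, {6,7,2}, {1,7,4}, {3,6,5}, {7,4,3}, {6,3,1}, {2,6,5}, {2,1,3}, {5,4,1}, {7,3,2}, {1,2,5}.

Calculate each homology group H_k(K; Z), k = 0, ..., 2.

H_0 = Z,  H_1 = Z/2,  H_2 = 0.

Order the vertices as 1 < 2 < 3 < 4 < 5 < 6 < 7. Listing each simplex with vertices in this order, K has dimension 2 with simplices:

  0-simplices (7): [1], [2], [3], [4], [5], [6], [7]
  1-simplices (18): [1,2], [1,3], [1,4], [1,5], [1,6], [1,7], [2,3], [2,5], [2,6], [2,7], [3,4], [3,5], [3,6], [3,7], [4,5], [4,7], [5,6], [6,7]
  2-simplices (12): [1,2,3], [1,2,5], [1,3,6], [1,4,5], [1,4,7], [1,6,7], [2,3,7], [2,5,6], [2,6,7], [3,4,5], [3,4,7], [3,5,6]

giving chain groups C_0 ≅ Z^7, C_1 ≅ Z^18, C_2 ≅ Z^12.

Boundary ∂_1: C_1 → C_0 is given by ∂[p,q] = [q] − [p]. For instance
  ∂[3,7] = [7] − [3].
This gives a 7×18 integer matrix of rank 6; reducing to Smith normal form yields diagonal entries (1,1,1,1,1,1).

Boundary ∂_2: C_2 → C_1 sends each 2-simplex [p,q,r] to [q,r] − [p,r] + [p,q]. For instance
  ∂[3,5,6] = [5,6] − [3,6] + [3,5],
  ∂[1,4,5] = [4,5] − [1,5] + [1,4].
As a 18×12 matrix over Z this has rank 12, with invariant factors (1,1,1,1,1,1,1,1,1,1,1,2).

Reading off H_k = ker ∂_k / im ∂_{k+1}:

  H_0: rank C_0 − rank ∂_1 = 7 − 6 = 1, and the invariant factors of ∂_1 are all 1, so H_0 = Z.
  H_1: rank ker ∂_1 − rank ∂_2 = (18 − 6) − 12 = 0, and ∂_2 has invariant factor 2 > 1, so H_1 = Z/2.
  H_2: rank ker ∂_2 − rank ∂_3 = (12 − 12) − 0 = 0, and there is no ∂_3, so H_2 = 0.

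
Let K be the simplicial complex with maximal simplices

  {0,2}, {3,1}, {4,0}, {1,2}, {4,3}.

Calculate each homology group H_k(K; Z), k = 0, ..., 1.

We work with the vertex ordering 0 < 1 < 2 < 3 < 4. The simplices of K, each written with vertices in increasing order, are:

  0-simplices (5): [0], [1], [2], [3], [4]
  1-simplices (5): [0,2], [0,4], [1,2], [1,3], [3,4]

giving chain groups C_0 ≅ Z^5, C_1 ≅ Z^5.

Boundary ∂_1: C_1 → C_0 is given by ∂[p,q] = [q] − [p].
As a 5×5 matrix over Z this has rank 4, with invariant factors (1,1,1,1).

Computing H_k = (kernel of ∂_k) / (image of ∂_{k+1}):

  H_0: rank C_0 − rank ∂_1 = 5 − 4 = 1, and the invariant factors of ∂_1 are all 1, so H_0 ≅ Z.
  H_1: rank ker ∂_1 − rank ∂_2 = (5 − 4) − 0 = 1, and there is no ∂_2, so H_1 ≅ Z.

As a check, the Euler characteristic is 5 − 5 = 0, which agrees with 1 − 1 = 0.
(K is a triangulation of the circle S^1.)

H_0 = Z,  H_1 = Z.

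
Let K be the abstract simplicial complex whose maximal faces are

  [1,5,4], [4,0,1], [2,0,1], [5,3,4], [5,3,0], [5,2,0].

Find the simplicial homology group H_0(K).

Fix the vertex order 0 < 1 < 2 < 3 < 4 < 5 and write every simplex with vertices in increasing order. Then dim K = 2 and the simplices of K are:

  0-simplices (6): [0], [1], [2], [3], [4], [5]
  1-simplices (12): [0,1], [0,2], [0,3], [0,4], [0,5], [1,2], [1,4], [1,5], [2,5], [3,4], [3,5], [4,5]
  2-simplices (6): [0,1,2], [0,1,4], [0,2,5], [0,3,5], [1,4,5], [3,4,5]

giving chain groups C_0 ≅ Z^6, C_1 ≅ Z^12, C_2 ≅ Z^6.

The boundary map ∂_1: C_1 → C_0 maps an edge to its endpoints' difference, ∂[p,q] = q − p.
The 6×12 boundary matrix has rank 5 and Smith normal form diag(1,1,1,1,1).

Boundary ∂_2: C_2 → C_1 acts by ∂[p,q,r] = [q,r] − [p,r] + [p,q]. For instance
  ∂[1,4,5] = [4,5] − [1,5] + [1,4],
  ∂[0,3,5] = [3,5] − [0,5] + [0,3].
This gives a 12×6 integer matrix of rank 6; reducing to Smith normal form yields diagonal entries (1,1,1,1,1,1).

From H_k ≅ ker(∂_k) / im(∂_{k+1}) we obtain:

  H_0: rank C_0 − rank ∂_1 = 6 − 5 = 1, and the invariant factors of ∂_1 are all 1, so H_0 ≅ Z.

(K is a triangulation of the cylinder S^1 x I.)

H_0 ≅ Z.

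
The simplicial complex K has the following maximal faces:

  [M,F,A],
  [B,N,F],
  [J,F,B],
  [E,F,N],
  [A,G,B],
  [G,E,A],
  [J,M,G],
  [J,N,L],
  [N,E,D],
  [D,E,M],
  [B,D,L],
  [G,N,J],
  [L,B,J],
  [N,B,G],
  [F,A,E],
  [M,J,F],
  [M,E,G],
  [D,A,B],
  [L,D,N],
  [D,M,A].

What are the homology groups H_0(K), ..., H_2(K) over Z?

K has 10 vertices, 30 edges, 20 triangles.
rank ∂_0 = 0, rank ∂_1 = 9 ⇒ b_0 = 10 − 0 − 9 = 1; all invariant factors of ∂_1 are 1 so no torsion. So H_0 ≅ Z.
rank ∂_1 = 9, rank ∂_2 = 20 ⇒ b_1 = 30 − 9 − 20 = 1; ∂_2 has invariant factor(s) [2] giving torsion. So H_1 ≅ Z ⊕ Z/2.
rank ∂_2 = 20, rank ∂_3 = 0 ⇒ b_2 = 20 − 20 − 0 = 0. So H_2 ≅ 0.

H_0 = Z,  H_1 = Z ⊕ Z/2,  H_2 = 0.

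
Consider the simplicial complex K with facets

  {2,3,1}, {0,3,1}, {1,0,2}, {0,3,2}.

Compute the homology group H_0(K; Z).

H_0 ≅ Z.

K has 4 vertices, 6 edges, 4 triangles.
rank ∂_0 = 0, rank ∂_1 = 3 ⇒ b_0 = 4 − 0 − 3 = 1; all invariant factors of ∂_1 are 1 so no torsion. So H_0 ≅ Z.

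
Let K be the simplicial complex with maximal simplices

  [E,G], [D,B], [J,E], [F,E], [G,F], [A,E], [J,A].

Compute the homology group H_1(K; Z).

H_1 ≅ Z^2.

We work with the vertex ordering A < B < D < E < F < G < J. The simplices of K, each written with vertices in increasing order, are:

  0-simplices (7): A, B, D, E, F, G, J
  1-simplices (7): AE, AJ, BD, EF, EG, EJ, FG

giving chain groups C_0 ≅ Z^7, C_1 ≅ Z^7.

Boundary ∂_1: C_1 → C_0 sends each edge [p,q] (with p < q) to q − p. For instance
  ∂EF = F − E.
The 7×7 boundary matrix has rank 5 and Smith normal form diag(1,1,1,1,1).

Computing H_k = (kernel of ∂_k) / (image of ∂_{k+1}):

  H_1: rank ker ∂_1 − rank ∂_2 = (7 − 5) − 0 = 2, and there is no ∂_2, so H_1 ≅ Z^2.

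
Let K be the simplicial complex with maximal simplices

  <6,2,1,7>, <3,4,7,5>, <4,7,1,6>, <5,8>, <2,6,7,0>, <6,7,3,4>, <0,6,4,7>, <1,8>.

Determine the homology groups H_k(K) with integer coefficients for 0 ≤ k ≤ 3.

H_0 ≅ Z,  H_1 ≅ Z,  H_2 = 0,  H_3 = 0.

Take the total order 0 < 1 < 2 < 3 < 4 < 5 < 6 < 7 < 8 on the vertex set. Then K (dimension 3) consists of the simplices:

  0-simplices (9): [0], [1], [2], [3], [4], [5], [6], [7], [8]
  1-simplices (21): [0,2], [0,4], [0,6], [0,7], [1,2], [1,4], [1,6], [1,7], [1,8], [2,6], [2,7], [3,4], [3,5], [3,6], [3,7], [4,5], [4,6], [4,7], [5,7], [5,8], [6,7]
  2-simplices (18): [0,2,6], [0,2,7], [0,4,6], [0,4,7], [0,6,7], [1,2,6], [1,2,7], [1,4,6], [1,4,7], [1,6,7], [2,6,7], [3,4,5], [3,4,6], [3,4,7], [3,5,7], [3,6,7], [4,5,7], [4,6,7]
  3-simplices (6): [0,2,6,7], [0,4,6,7], [1,2,6,7], [1,4,6,7], [3,4,5,7], [3,4,6,7]

so the chain groups are C_0 ≅ Z^9, C_1 ≅ Z^21, C_2 ≅ Z^18, C_3 ≅ Z^6.

The boundary map ∂_1: C_1 → C_0 sends each edge [p,q] (with p < q) to q − p. For instance
  ∂[1,8] = [8] − [1].
The 9×21 boundary matrix has rank 8 and Smith normal form diag(1,1,1,1,1,1,1,1).

Boundary ∂_2: C_2 → C_1 acts by ∂[p,q,r] = [q,r] − [p,r] + [p,q]. For instance
  ∂[0,4,7] = [4,7] − [0,7] + [0,4],
  ∂[1,6,7] = [6,7] − [1,7] + [1,6].
The 21×18 boundary matrix has rank 12 and Smith normal form diag(1,1,1,1,1,1,1,1,1,1,1,1).

∂_3: C_3 → C_2 sends each 3-simplex σ to the alternating sum Σ_i (−1)^i (σ with its i-th vertex removed). For instance
  ∂[1,2,6,7] = [2,6,7] − [1,6,7] + [1,2,7] − [1,2,6],
  ∂[3,4,5,7] = [4,5,7] − [3,5,7] + [3,4,7] − [3,4,5].
This gives a 18×6 integer matrix of rank 6; reducing to Smith normal form yields diagonal entries (1,1,1,1,1,1).

Computing H_k = (kernel of ∂_k) / (image of ∂_{k+1}):

  H_0: rank C_0 − rank ∂_1 = 9 − 8 = 1, and the invariant factors of ∂_1 are all 1, so H_0 ≅ Z.
  H_1: rank ker ∂_1 − rank ∂_2 = (21 − 8) − 12 = 1, and the invariant factors of ∂_2 are all 1, so H_1 ≅ Z.
  H_2: rank ker ∂_2 − rank ∂_3 = (18 − 12) − 6 = 0, and the invariant factors of ∂_3 are all 1, so H_2 ≅ 0.
  H_3: rank ker ∂_3 − rank ∂_4 = (6 − 6) − 0 = 0, and there is no ∂_4, so H_3 ≅ 0.

As a check, the Euler characteristic is 9 − 21 + 18 − 6 = 0, which agrees with 1 − 1 + 0 − 0 = 0.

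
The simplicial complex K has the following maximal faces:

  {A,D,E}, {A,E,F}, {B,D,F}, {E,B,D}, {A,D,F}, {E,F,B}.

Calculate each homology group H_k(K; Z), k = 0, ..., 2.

H_0 = Z,  H_1 = 0,  H_2 = Z.

Order the vertices as A < B < D < E < F. Listing each simplex with vertices in this order, K has dimension 2 with simplices:

  0-simplices (5): A, B, D, E, F
  1-simplices (9): AD, AE, AF, BD, BE, BF, DE, DF, EF
  2-simplices (6): ADE, ADF, AEF, BDE, BDF, BEF

giving chain groups C_0 ≅ Z^5, C_1 ≅ Z^9, C_2 ≅ Z^6.

Boundary ∂_1: C_1 → C_0 is given by ∂[p,q] = [q] − [p].
The 5×9 boundary matrix has rank 4 and Smith normal form diag(1,1,1,1).

∂_2: C_2 → C_1 sends each 2-simplex [p,q,r] to [q,r] − [p,r] + [p,q]. For instance
  ∂BEF = EF − BF + BE,
  ∂ADE = DE − AE + AD.
The 9×6 boundary matrix has rank 5 and Smith normal form diag(1,1,1,1,1).

Computing H_k = (kernel of ∂_k) / (image of ∂_{k+1}):

  H_0: rank C_0 − rank ∂_1 = 5 − 4 = 1, and the invariant factors of ∂_1 are all 1, so H_0 ≅ Z.
  H_1: rank ker ∂_1 − rank ∂_2 = (9 − 4) − 5 = 0, and the invariant factors of ∂_2 are all 1, so H_1 ≅ 0.
  H_2: rank ker ∂_2 − rank ∂_3 = (6 − 5) − 0 = 1, and there is no ∂_3, so H_2 ≅ Z.

(K is a triangulation of the 2-sphere S^2.)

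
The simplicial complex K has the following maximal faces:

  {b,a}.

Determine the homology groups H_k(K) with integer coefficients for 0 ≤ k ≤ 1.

H_0 ≅ Z,  H_1 = 0.

Order the vertices as a < b. Listing each simplex with vertices in this order, K has dimension 1 with simplices:

  0-simplices (2): a, b
  1-simplices (1): ab

Hence C_0 ≅ Z^2, C_1 ≅ Z^1.

∂_1: C_1 → C_0 maps an edge to its endpoints' difference, ∂[p,q] = q − p.
As a 2×1 matrix over Z this has rank 1, with invariant factors (1).

Reading off H_k = ker ∂_k / im ∂_{k+1}:

  H_0: rank C_0 − rank ∂_1 = 2 − 1 = 1, and the invariant factors of ∂_1 are all 1, so H_0 ≅ Z.
  H_1: rank ker ∂_1 − rank ∂_2 = (1 − 1) − 0 = 0, and there is no ∂_2, so H_1 ≅ 0.

As a check, the Euler characteristic is 2 − 1 = 1, which agrees with 1 − 0 = 1.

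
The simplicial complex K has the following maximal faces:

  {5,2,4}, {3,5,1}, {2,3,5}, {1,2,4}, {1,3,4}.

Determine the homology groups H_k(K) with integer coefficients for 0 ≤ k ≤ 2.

K has 5 vertices, 10 edges, 5 triangles.
rank ∂_0 = 0, rank ∂_1 = 4 ⇒ b_0 = 5 − 0 − 4 = 1; all invariant factors of ∂_1 are 1 so no torsion. So H_0 = Z.
rank ∂_1 = 4, rank ∂_2 = 5 ⇒ b_1 = 10 − 4 − 5 = 1; all invariant factors of ∂_2 are 1 so no torsion. So H_1 = Z.
rank ∂_2 = 5, rank ∂_3 = 0 ⇒ b_2 = 5 − 5 − 0 = 0. So H_2 = 0.

H_0 ≅ Z,  H_1 ≅ Z,  H_2 = 0.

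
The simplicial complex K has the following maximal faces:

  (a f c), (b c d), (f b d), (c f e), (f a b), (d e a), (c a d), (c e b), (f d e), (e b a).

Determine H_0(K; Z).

H_0 ≅ Z.

We work with the vertex ordering a < b < c < d < e < f. The simplices of K, each written with vertices in increasing order, are:

  0-simplices (6): a, b, c, d, e, f
  1-simplices (15): ab, ac, ad, ae, af, bc, bd, be, bf, cd, ce, cf, de, df, ef
  2-simplices (10): abe, abf, acd, acf, ade, bcd, bce, bdf, cef, def

Hence C_0 ≅ Z^6, C_1 ≅ Z^15, C_2 ≅ Z^10.

The boundary map ∂_1: C_1 → C_0 is given by ∂[p,q] = [q] − [p].
This gives a 6×15 integer matrix of rank 5; reducing to Smith normal form yields diagonal entries (1,1,1,1,1).

The boundary map ∂_2: C_2 → C_1 sends each 2-simplex [p,q,r] to [q,r] − [p,r] + [p,q]. For instance
  ∂acd = cd − ad + ac,
  ∂cef = ef − cf + ce.
This gives a 15×10 integer matrix of rank 10; reducing to Smith normal form yields diagonal entries (1,1,1,1,1,1,1,1,1,2).

From H_k ≅ ker(∂_k) / im(∂_{k+1}) we obtain:

  H_0: rank C_0 − rank ∂_1 = 6 − 5 = 1, and the invariant factors of ∂_1 are all 1, so H_0 = Z.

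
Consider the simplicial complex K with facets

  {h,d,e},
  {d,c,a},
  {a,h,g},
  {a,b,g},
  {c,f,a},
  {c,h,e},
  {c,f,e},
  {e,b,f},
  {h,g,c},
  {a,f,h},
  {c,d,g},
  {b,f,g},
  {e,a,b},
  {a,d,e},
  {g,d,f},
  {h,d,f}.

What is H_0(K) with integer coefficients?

Fix the vertex order a < b < c < d < e < f < g < h and write every simplex with vertices in increasing order. Then dim K = 2 and the simplices of K are:

  0-simplices (8): a, b, c, d, e, f, g, h
  1-simplices (24): ab, ac, ad, ae, af, ag, ah, be, bf, bg, cd, ce, cf, cg, ch, de, df, dg, dh, ef, eh, fg, fh, gh
  2-simplices (16): abe, abg, acd, acf, ade, afh, agh, bef, bfg, cdg, cef, ceh, cgh, deh, dfg, dfh

so the chain groups are C_0 ≅ Z^8, C_1 ≅ Z^24, C_2 ≅ Z^16.

Boundary ∂_1: C_1 → C_0 sends each edge [p,q] (with p < q) to q − p.
The resulting 8×24 matrix has rank 7, and its Smith normal form has invariant factors (1,1,1,1,1,1,1).

Boundary ∂_2: C_2 → C_1 acts by ∂[p,q,r] = [q,r] − [p,r] + [p,q]. For instance
  ∂ade = de − ae + ad,
  ∂agh = gh − ah + ag.
The 24×16 boundary matrix has rank 15 and Smith normal form diag(1,1,1,1,1,1,1,1,1,1,1,1,1,1,1).

Now H_k = ker ∂_k / im ∂_{k+1}, so:

  H_0: rank C_0 − rank ∂_1 = 8 − 7 = 1, and the invariant factors of ∂_1 are all 1, so H_0 ≅ Z.

H_0 = Z.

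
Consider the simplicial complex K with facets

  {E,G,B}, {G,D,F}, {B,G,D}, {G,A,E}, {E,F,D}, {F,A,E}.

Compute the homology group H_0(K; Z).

K has 6 vertices, 12 edges, 6 triangles.
rank ∂_0 = 0, rank ∂_1 = 5 ⇒ b_0 = 6 − 0 − 5 = 1; all invariant factors of ∂_1 are 1 so no torsion. So H_0 = Z.

H_0 = Z.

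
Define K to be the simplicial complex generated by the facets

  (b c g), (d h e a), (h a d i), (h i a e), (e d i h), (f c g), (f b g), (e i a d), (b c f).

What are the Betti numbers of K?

b_0 = 2, b_1 = 0, b_2 = 1, b_3 = 1.

Take the total order a < b < c < d < e < f < g < h < i on the vertex set. Then K (dimension 3) consists of the simplices:

  0-simplices (9): a, b, c, d, e, f, g, h, i
  1-simplices (16): ad, ae, ah, ai, bc, bf, bg, cf, cg, de, dh, di, eh, ei, fg, hi
  2-simplices (14): ade, adh, adi, aeh, aei, ahi, bcf, bcg, bfg, cfg, deh, dei, dhi, ehi
  3-simplices (5): adeh, adei, adhi, aehi, dehi

so the chain groups are C_0 ≅ Z^9, C_1 ≅ Z^16, C_2 ≅ Z^14, C_3 ≅ Z^5.

Boundary ∂_1: C_1 → C_0 sends each edge [p,q] (with p < q) to q − p.
As a 9×16 matrix over Z this has rank 7, with invariant factors (1,1,1,1,1,1,1).

Boundary ∂_2: C_2 → C_1 sends each 2-simplex [p,q,r] to [q,r] − [p,r] + [p,q]. For instance
  ∂dei = ei − di + de,
  ∂dhi = hi − di + dh.
This gives a 16×14 integer matrix of rank 9; reducing to Smith normal form yields diagonal entries (1,1,1,1,1,1,1,1,1).

The boundary map ∂_3: C_3 → C_2 sends each 3-simplex σ to the alternating sum Σ_i (−1)^i (σ with its i-th vertex removed). For instance
  ∂aehi = ehi − ahi + aei − aeh,
  ∂adhi = dhi − ahi + adi − adh.
The resulting 14×5 matrix has rank 4, and its Smith normal form has invariant factors (1,1,1,1).

From H_k ≅ ker(∂_k) / im(∂_{k+1}) we obtain:

  H_0: rank C_0 − rank ∂_1 = 9 − 7 = 2, and the invariant factors of ∂_1 are all 1, so H_0 ≅ Z^2.
  H_1: rank ker ∂_1 − rank ∂_2 = (16 − 7) − 9 = 0, and the invariant factors of ∂_2 are all 1, so H_1 ≅ 0.
  H_2: rank ker ∂_2 − rank ∂_3 = (14 − 9) − 4 = 1, and the invariant factors of ∂_3 are all 1, so H_2 ≅ Z.
  H_3: rank ker ∂_3 − rank ∂_4 = (5 − 4) − 0 = 1, and there is no ∂_4, so H_3 ≅ Z.

Hence the Betti numbers are b_0 = 2, b_1 = 0, b_2 = 1, b_3 = 1.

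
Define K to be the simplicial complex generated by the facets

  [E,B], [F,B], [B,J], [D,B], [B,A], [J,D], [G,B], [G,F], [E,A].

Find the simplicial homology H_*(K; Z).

H_0 ≅ Z,  H_1 ≅ Z^3.

Fix the vertex order A < B < D < E < F < G < J and write every simplex with vertices in increasing order. Then dim K = 1 and the simplices of K are:

  0-simplices (7): A, B, D, E, F, G, J
  1-simplices (9): AB, AE, BD, BE, BF, BG, BJ, DJ, FG

so the chain groups are C_0 ≅ Z^7, C_1 ≅ Z^9.

The boundary map ∂_1: C_1 → C_0 sends each edge [p,q] (with p < q) to q − p. For instance
  ∂AE = E − A.
The resulting 7×9 matrix has rank 6, and its Smith normal form has invariant factors (1,1,1,1,1,1).

Now H_k = ker ∂_k / im ∂_{k+1}, so:

  H_0: rank C_0 − rank ∂_1 = 7 − 6 = 1, and the invariant factors of ∂_1 are all 1, so H_0 = Z.
  H_1: rank ker ∂_1 − rank ∂_2 = (9 − 6) − 0 = 3, and there is no ∂_2, so H_1 = Z^3.

As a check, the Euler characteristic is 7 − 9 = -2, which agrees with 1 − 3 = -2.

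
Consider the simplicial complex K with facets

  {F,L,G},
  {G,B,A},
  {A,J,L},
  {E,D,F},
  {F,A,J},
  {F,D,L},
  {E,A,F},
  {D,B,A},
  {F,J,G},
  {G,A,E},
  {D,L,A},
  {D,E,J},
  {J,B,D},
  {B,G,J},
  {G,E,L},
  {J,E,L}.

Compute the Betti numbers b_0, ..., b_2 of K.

b_0 = 1, b_1 = 2, b_2 = 1.

Take the total order A < B < D < E < F < G < J < L on the vertex set. Then K (dimension 2) consists of the simplices:

  0-simplices (8): A, B, D, E, F, G, J, L
  1-simplices (24): AB, AD, AE, AF, AG, AJ, AL, BD, BG, BJ, DE, DF, DJ, DL, EF, EG, EJ, EL, FG, FJ, FL, GJ, GL, JL
  2-simplices (16): ABD, ABG, ADL, AEF, AEG, AFJ, AJL, BDJ, BGJ, DEF, DEJ, DFL, EGL, EJL, FGJ, FGL

giving chain groups C_0 ≅ Z^8, C_1 ≅ Z^24, C_2 ≅ Z^16.

Boundary ∂_1: C_1 → C_0 is given by ∂[p,q] = [q] − [p]. For instance
  ∂BG = G − B.
The resulting 8×24 matrix has rank 7, and its Smith normal form has invariant factors (1,1,1,1,1,1,1).

∂_2: C_2 → C_1 sends each 2-simplex [p,q,r] to [q,r] − [p,r] + [p,q]. For instance
  ∂BGJ = GJ − BJ + BG,
  ∂ABG = BG − AG + AB.
The resulting 24×16 matrix has rank 15, and its Smith normal form has invariant factors (1,1,1,1,1,1,1,1,1,1,1,1,1,1,1).

Now H_k = ker ∂_k / im ∂_{k+1}, so:

  H_0: rank C_0 − rank ∂_1 = 8 − 7 = 1, and the invariant factors of ∂_1 are all 1, so H_0 = Z.
  H_1: rank ker ∂_1 − rank ∂_2 = (24 − 7) − 15 = 2, and the invariant factors of ∂_2 are all 1, so H_1 = Z^2.
  H_2: rank ker ∂_2 − rank ∂_3 = (16 − 15) − 0 = 1, and there is no ∂_3, so H_2 = Z.

Hence the Betti numbers are b_0 = 1, b_1 = 2, b_2 = 1.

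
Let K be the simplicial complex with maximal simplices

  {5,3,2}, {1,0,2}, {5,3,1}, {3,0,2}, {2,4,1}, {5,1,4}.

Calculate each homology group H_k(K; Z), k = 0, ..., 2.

Order the vertices as 0 < 1 < 2 < 3 < 4 < 5. Listing each simplex with vertices in this order, K has dimension 2 with simplices:

  0-simplices (6): [0], [1], [2], [3], [4], [5]
  1-simplices (12): [0,1], [0,2], [0,3], [1,2], [1,3], [1,4], [1,5], [2,3], [2,4], [2,5], [3,5], [4,5]
  2-simplices (6): [0,1,2], [0,2,3], [1,2,4], [1,3,5], [1,4,5], [2,3,5]

giving chain groups C_0 ≅ Z^6, C_1 ≅ Z^12, C_2 ≅ Z^6.

The boundary map ∂_1: C_1 → C_0 is given by ∂[p,q] = [q] − [p]. For instance
  ∂[0,3] = [3] − [0].
This gives a 6×12 integer matrix of rank 5; reducing to Smith normal form yields diagonal entries (1,1,1,1,1).

∂_2: C_2 → C_1 sends each 2-simplex [p,q,r] to [q,r] − [p,r] + [p,q]. For instance
  ∂[1,2,4] = [2,4] − [1,4] + [1,2],
  ∂[1,4,5] = [4,5] − [1,5] + [1,4].
As a 12×6 matrix over Z this has rank 6, with invariant factors (1,1,1,1,1,1).

Computing H_k = (kernel of ∂_k) / (image of ∂_{k+1}):

  H_0: rank C_0 − rank ∂_1 = 6 − 5 = 1, and the invariant factors of ∂_1 are all 1, so H_0 ≅ Z.
  H_1: rank ker ∂_1 − rank ∂_2 = (12 − 5) − 6 = 1, and the invariant factors of ∂_2 are all 1, so H_1 ≅ Z.
  H_2: rank ker ∂_2 − rank ∂_3 = (6 − 6) − 0 = 0, and there is no ∂_3, so H_2 ≅ 0.

As a check, the Euler characteristic is 6 − 12 + 6 = 0, which agrees with 1 − 1 + 0 = 0.

H_0 ≅ Z,  H_1 ≅ Z,  H_2 = 0.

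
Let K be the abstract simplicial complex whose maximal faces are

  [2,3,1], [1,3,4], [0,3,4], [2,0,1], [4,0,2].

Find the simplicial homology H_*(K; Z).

H_0 ≅ Z,  H_1 ≅ Z,  H_2 = 0.

Take the total order 0 < 1 < 2 < 3 < 4 on the vertex set. Then K (dimension 2) consists of the simplices:

  0-simplices (5): [0], [1], [2], [3], [4]
  1-simplices (10): [0,1], [0,2], [0,3], [0,4], [1,2], [1,3], [1,4], [2,3], [2,4], [3,4]
  2-simplices (5): [0,1,2], [0,2,4], [0,3,4], [1,2,3], [1,3,4]

so the chain groups are C_0 ≅ Z^5, C_1 ≅ Z^10, C_2 ≅ Z^5.

∂_1: C_1 → C_0 sends each edge [p,q] (with p < q) to q − p. For instance
  ∂[0,3] = [3] − [0].
The 5×10 boundary matrix has rank 4 and Smith normal form diag(1,1,1,1).

The boundary map ∂_2: C_2 → C_1 sends each 2-simplex [p,q,r] to [q,r] − [p,r] + [p,q]. For instance
  ∂[0,1,2] = [1,2] − [0,2] + [0,1],
  ∂[0,2,4] = [2,4] − [0,4] + [0,2].
The 10×5 boundary matrix has rank 5 and Smith normal form diag(1,1,1,1,1).

Computing H_k = (kernel of ∂_k) / (image of ∂_{k+1}):

  H_0: rank C_0 − rank ∂_1 = 5 − 4 = 1, and the invariant factors of ∂_1 are all 1, so H_0 = Z.
  H_1: rank ker ∂_1 − rank ∂_2 = (10 − 4) − 5 = 1, and the invariant factors of ∂_2 are all 1, so H_1 = Z.
  H_2: rank ker ∂_2 − rank ∂_3 = (5 − 5) − 0 = 0, and there is no ∂_3, so H_2 = 0.

(K is a triangulation of the Möbius band.)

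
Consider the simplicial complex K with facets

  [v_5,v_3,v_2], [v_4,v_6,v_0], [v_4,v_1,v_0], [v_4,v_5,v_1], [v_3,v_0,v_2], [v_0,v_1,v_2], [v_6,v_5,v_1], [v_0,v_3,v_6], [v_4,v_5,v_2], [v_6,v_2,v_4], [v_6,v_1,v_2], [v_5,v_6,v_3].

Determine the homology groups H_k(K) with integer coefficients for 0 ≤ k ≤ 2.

H_0 = Z,  H_1 = Z/2,  H_2 = 0.

Order the vertices as v_0 < v_1 < v_2 < v_3 < v_4 < v_5 < v_6. Listing each simplex with vertices in this order, K has dimension 2 with simplices:

  0-simplices (7): [v_0], [v_1], [v_2], [v_3], [v_4], [v_5], [v_6]
  1-simplices (18): (18 of them)
  2-simplices (12): (12 of them)

Hence C_0 ≅ Z^7, C_1 ≅ Z^18, C_2 ≅ Z^12.

Boundary ∂_1: C_1 → C_0 sends each edge [p,q] (with p < q) to q − p. For instance
  ∂[v_0,v_1] = [v_1] − [v_0].
This gives a 7×18 integer matrix of rank 6; reducing to Smith normal form yields diagonal entries (1,1,1,1,1,1).

∂_2: C_2 → C_1 acts by ∂[p,q,r] = [q,r] − [p,r] + [p,q]. For instance
  ∂[v_2,v_4,v_5] = [v_4,v_5] − [v_2,v_5] + [v_2,v_4],
  ∂[v_0,v_1,v_2] = [v_1,v_2] − [v_0,v_2] + [v_0,v_1].
As a 18×12 matrix over Z this has rank 12, with invariant factors (1,1,1,1,1,1,1,1,1,1,1,2).

Computing H_k = (kernel of ∂_k) / (image of ∂_{k+1}):

  H_0: rank C_0 − rank ∂_1 = 7 − 6 = 1, and the invariant factors of ∂_1 are all 1, so H_0 = Z.
  H_1: rank ker ∂_1 − rank ∂_2 = (18 − 6) − 12 = 0, and ∂_2 has invariant factor 2 > 1, so H_1 = Z/2.
  H_2: rank ker ∂_2 − rank ∂_3 = (12 − 12) − 0 = 0, and there is no ∂_3, so H_2 = 0.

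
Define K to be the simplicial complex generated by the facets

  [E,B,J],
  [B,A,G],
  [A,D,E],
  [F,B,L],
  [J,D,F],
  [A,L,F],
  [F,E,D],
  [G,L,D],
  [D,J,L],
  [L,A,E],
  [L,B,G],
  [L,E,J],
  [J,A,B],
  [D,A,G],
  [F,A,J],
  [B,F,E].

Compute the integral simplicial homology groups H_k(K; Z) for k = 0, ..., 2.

We work with the vertex ordering A < B < D < E < F < G < J < L. The simplices of K, each written with vertices in increasing order, are:

  0-simplices (8): A, B, D, E, F, G, J, L
  1-simplices (24): AB, AD, AE, AF, AG, AJ, AL, BE, BF, BG, BJ, BL, DE, DF, DG, DJ, DL, EF, EJ, EL, FJ, FL, GL, JL
  2-simplices (16): ABG, ABJ, ADE, ADG, AEL, AFJ, AFL, BEF, BEJ, BFL, BGL, DEF, DFJ, DGL, DJL, EJL

so the chain groups are C_0 ≅ Z^8, C_1 ≅ Z^24, C_2 ≅ Z^16.

∂_1: C_1 → C_0 sends each edge [p,q] (with p < q) to q − p. For instance
  ∂BG = G − B.
This gives a 8×24 integer matrix of rank 7; reducing to Smith normal form yields diagonal entries (1,1,1,1,1,1,1).

The boundary map ∂_2: C_2 → C_1 maps a triangle to the signed sum of its edges. For instance
  ∂AEL = EL − AL + AE,
  ∂BFL = FL − BL + BF.
This gives a 24×16 integer matrix of rank 15; reducing to Smith normal form yields diagonal entries (1,1,1,1,1,1,1,1,1,1,1,1,1,1,1).

Reading off H_k = ker ∂_k / im ∂_{k+1}:

  H_0: rank C_0 − rank ∂_1 = 8 − 7 = 1, and the invariant factors of ∂_1 are all 1, so H_0 ≅ Z.
  H_1: rank ker ∂_1 − rank ∂_2 = (24 − 7) − 15 = 2, and the invariant factors of ∂_2 are all 1, so H_1 ≅ Z^2.
  H_2: rank ker ∂_2 − rank ∂_3 = (16 − 15) − 0 = 1, and there is no ∂_3, so H_2 ≅ Z.

(K is a triangulation of the torus T^2.)

H_0 ≅ Z,  H_1 ≅ Z^2,  H_2 ≅ Z.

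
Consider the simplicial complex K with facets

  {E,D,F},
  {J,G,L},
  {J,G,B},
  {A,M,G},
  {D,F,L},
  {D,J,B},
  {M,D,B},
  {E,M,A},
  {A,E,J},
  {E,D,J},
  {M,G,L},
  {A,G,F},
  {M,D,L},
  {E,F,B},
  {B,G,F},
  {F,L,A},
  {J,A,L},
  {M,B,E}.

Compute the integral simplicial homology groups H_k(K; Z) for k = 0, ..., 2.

Take the total order A < B < D < E < F < G < J < L < M on the vertex set. Then K (dimension 2) consists of the simplices:

  0-simplices (9): A, B, D, E, F, G, J, L, M
  1-simplices (27): AE, AF, AG, AJ, AL, AM, BD, BE, BF, BG, BJ, BM, DE, DF, DJ, DL, DM, EF, EJ, EM, FG, FL, GJ, GL, GM, JL, LM
  2-simplices (18): AEJ, AEM, AFG, AFL, AGM, AJL, BDJ, BDM, BEF, BEM, BFG, BGJ, DEF, DEJ, DFL, DLM, GJL, GLM

giving chain groups C_0 ≅ Z^9, C_1 ≅ Z^27, C_2 ≅ Z^18.

∂_1: C_1 → C_0 sends each edge [p,q] (with p < q) to q − p. For instance
  ∂FG = G − F.
The 9×27 boundary matrix has rank 8 and Smith normal form diag(1,1,1,1,1,1,1,1).

Boundary ∂_2: C_2 → C_1 sends each 2-simplex [p,q,r] to [q,r] − [p,r] + [p,q]. For instance
  ∂DEJ = EJ − DJ + DE,
  ∂BEM = EM − BM + BE.
As a 27×18 matrix over Z this has rank 18, with invariant factors (1,1,1,1,1,1,1,1,1,1,1,1,1,1,1,1,1,2).

Reading off H_k = ker ∂_k / im ∂_{k+1}:

  H_0: rank C_0 − rank ∂_1 = 9 − 8 = 1, and the invariant factors of ∂_1 are all 1, so H_0 ≅ Z.
  H_1: rank ker ∂_1 − rank ∂_2 = (27 − 8) − 18 = 1, and ∂_2 has invariant factor 2 > 1, so H_1 ≅ Z ⊕ Z/2.
  H_2: rank ker ∂_2 − rank ∂_3 = (18 − 18) − 0 = 0, and there is no ∂_3, so H_2 ≅ 0.

As a check, the Euler characteristic is 9 − 27 + 18 = 0, which agrees with 1 − 1 + 0 = 0.
(K is a triangulation of the Klein bottle.)

H_0 ≅ Z,  H_1 ≅ Z ⊕ Z/2,  H_2 = 0.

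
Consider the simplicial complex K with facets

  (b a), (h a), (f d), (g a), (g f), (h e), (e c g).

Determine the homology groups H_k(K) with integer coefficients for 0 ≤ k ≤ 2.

H_0 = Z,  H_1 = Z,  H_2 = 0.

K has 8 vertices, 9 edges, 1 triangle.
rank ∂_0 = 0, rank ∂_1 = 7 ⇒ b_0 = 8 − 0 − 7 = 1; all invariant factors of ∂_1 are 1 so no torsion. So H_0 = Z.
rank ∂_1 = 7, rank ∂_2 = 1 ⇒ b_1 = 9 − 7 − 1 = 1; all invariant factors of ∂_2 are 1 so no torsion. So H_1 = Z.
rank ∂_2 = 1, rank ∂_3 = 0 ⇒ b_2 = 1 − 1 − 0 = 0. So H_2 = 0.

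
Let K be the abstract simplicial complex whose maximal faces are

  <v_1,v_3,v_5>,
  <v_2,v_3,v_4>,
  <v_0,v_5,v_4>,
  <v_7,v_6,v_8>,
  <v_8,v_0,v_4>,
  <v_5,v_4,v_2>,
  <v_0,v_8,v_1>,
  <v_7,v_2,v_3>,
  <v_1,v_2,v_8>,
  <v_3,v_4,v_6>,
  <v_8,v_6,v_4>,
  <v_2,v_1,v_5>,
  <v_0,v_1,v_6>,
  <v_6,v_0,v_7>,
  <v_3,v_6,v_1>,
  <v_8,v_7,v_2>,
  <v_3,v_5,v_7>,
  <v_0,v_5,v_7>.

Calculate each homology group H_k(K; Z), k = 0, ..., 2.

K has 9 vertices, 27 edges, 18 triangles.
rank ∂_0 = 0, rank ∂_1 = 8 ⇒ b_0 = 9 − 0 − 8 = 1; all invariant factors of ∂_1 are 1 so no torsion. So H_0 = Z.
rank ∂_1 = 8, rank ∂_2 = 18 ⇒ b_1 = 27 − 8 − 18 = 1; ∂_2 has invariant factor(s) [2] giving torsion. So H_1 = Z ⊕ Z/2Z.
rank ∂_2 = 18, rank ∂_3 = 0 ⇒ b_2 = 18 − 18 − 0 = 0. So H_2 = 0.

H_0 ≅ Z,  H_1 ≅ Z ⊕ Z/2Z,  H_2 = 0.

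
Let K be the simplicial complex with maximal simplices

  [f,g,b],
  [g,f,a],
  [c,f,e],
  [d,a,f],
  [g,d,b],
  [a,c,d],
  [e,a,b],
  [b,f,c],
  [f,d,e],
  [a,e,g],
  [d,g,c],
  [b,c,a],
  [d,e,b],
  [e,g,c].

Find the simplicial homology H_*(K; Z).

H_0 = Z,  H_1 = Z^2,  H_2 = Z.

We work with the vertex ordering a < b < c < d < e < f < g. The simplices of K, each written with vertices in increasing order, are:

  0-simplices (7): a, b, c, d, e, f, g
  1-simplices (21): ab, ac, ad, ae, af, ag, bc, bd, be, bf, bg, cd, ce, cf, cg, de, df, dg, ef, eg, fg
  2-simplices (14): abc, abe, acd, adf, aeg, afg, bcf, bde, bdg, bfg, cdg, cef, ceg, def

Hence C_0 ≅ Z^7, C_1 ≅ Z^21, C_2 ≅ Z^14.

Boundary ∂_1: C_1 → C_0 is given by ∂[p,q] = [q] − [p]. For instance
  ∂cd = d − c.
The resulting 7×21 matrix has rank 6, and its Smith normal form has invariant factors (1,1,1,1,1,1).

∂_2: C_2 → C_1 maps a triangle to the signed sum of its edges. For instance
  ∂cdg = dg − cg + cd,
  ∂abe = be − ae + ab.
This gives a 21×14 integer matrix of rank 13; reducing to Smith normal form yields diagonal entries (1,1,1,1,1,1,1,1,1,1,1,1,1).

Reading off H_k = ker ∂_k / im ∂_{k+1}:

  H_0: rank C_0 − rank ∂_1 = 7 − 6 = 1, and the invariant factors of ∂_1 are all 1, so H_0 = Z.
  H_1: rank ker ∂_1 − rank ∂_2 = (21 − 6) − 13 = 2, and the invariant factors of ∂_2 are all 1, so H_1 = Z^2.
  H_2: rank ker ∂_2 − rank ∂_3 = (14 − 13) − 0 = 1, and there is no ∂_3, so H_2 = Z.

As a check, the Euler characteristic is 7 − 21 + 14 = 0, which agrees with 1 − 2 + 1 = 0.
(K is a triangulation of the torus T^2.)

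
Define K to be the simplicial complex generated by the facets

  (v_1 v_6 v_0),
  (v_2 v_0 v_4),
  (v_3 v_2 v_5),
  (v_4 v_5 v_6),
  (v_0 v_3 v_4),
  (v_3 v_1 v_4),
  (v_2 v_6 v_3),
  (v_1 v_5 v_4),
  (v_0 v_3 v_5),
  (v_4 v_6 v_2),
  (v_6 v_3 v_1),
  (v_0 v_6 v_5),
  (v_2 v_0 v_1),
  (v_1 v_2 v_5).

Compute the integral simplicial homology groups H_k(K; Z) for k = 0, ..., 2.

H_0 ≅ Z,  H_1 ≅ Z^2,  H_2 ≅ Z.

We work with the vertex ordering v_0 < v_1 < v_2 < v_3 < v_4 < v_5 < v_6. The simplices of K, each written with vertices in increasing order, are:

  0-simplices (7): [v_0], [v_1], [v_2], [v_3], [v_4], [v_5], [v_6]
  1-simplices (21): (21 of them)
  2-simplices (14): (14 of them)

giving chain groups C_0 ≅ Z^7, C_1 ≅ Z^21, C_2 ≅ Z^14.

Boundary ∂_1: C_1 → C_0 sends each edge [p,q] (with p < q) to q − p. For instance
  ∂[v_0,v_4] = [v_4] − [v_0].
This gives a 7×21 integer matrix of rank 6; reducing to Smith normal form yields diagonal entries (1,1,1,1,1,1).

Boundary ∂_2: C_2 → C_1 acts by ∂[p,q,r] = [q,r] − [p,r] + [p,q]. For instance
  ∂[v_0,v_1,v_6] = [v_1,v_6] − [v_0,v_6] + [v_0,v_1],
  ∂[v_1,v_4,v_5] = [v_4,v_5] − [v_1,v_5] + [v_1,v_4].
As a 21×14 matrix over Z this has rank 13, with invariant factors (1,1,1,1,1,1,1,1,1,1,1,1,1).

Computing H_k = (kernel of ∂_k) / (image of ∂_{k+1}):

  H_0: rank C_0 − rank ∂_1 = 7 − 6 = 1, and the invariant factors of ∂_1 are all 1, so H_0 = Z.
  H_1: rank ker ∂_1 − rank ∂_2 = (21 − 6) − 13 = 2, and the invariant factors of ∂_2 are all 1, so H_1 = Z^2.
  H_2: rank ker ∂_2 − rank ∂_3 = (14 − 13) − 0 = 1, and there is no ∂_3, so H_2 = Z.

As a check, the Euler characteristic is 7 − 21 + 14 = 0, which agrees with 1 − 2 + 1 = 0.
(K is a triangulation of the torus T^2.)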